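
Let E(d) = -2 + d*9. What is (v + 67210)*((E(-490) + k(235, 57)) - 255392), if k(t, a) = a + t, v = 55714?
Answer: -31900253088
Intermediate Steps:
E(d) = -2 + 9*d
(v + 67210)*((E(-490) + k(235, 57)) - 255392) = (55714 + 67210)*(((-2 + 9*(-490)) + (57 + 235)) - 255392) = 122924*(((-2 - 4410) + 292) - 255392) = 122924*((-4412 + 292) - 255392) = 122924*(-4120 - 255392) = 122924*(-259512) = -31900253088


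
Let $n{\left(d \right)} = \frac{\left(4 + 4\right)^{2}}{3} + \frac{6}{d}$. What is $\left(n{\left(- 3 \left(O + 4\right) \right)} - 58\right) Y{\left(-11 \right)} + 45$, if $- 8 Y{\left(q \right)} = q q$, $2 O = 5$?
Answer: $\frac{94261}{156} \approx 604.24$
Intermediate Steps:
$O = \frac{5}{2}$ ($O = \frac{1}{2} \cdot 5 = \frac{5}{2} \approx 2.5$)
$Y{\left(q \right)} = - \frac{q^{2}}{8}$ ($Y{\left(q \right)} = - \frac{q q}{8} = - \frac{q^{2}}{8}$)
$n{\left(d \right)} = \frac{64}{3} + \frac{6}{d}$ ($n{\left(d \right)} = 8^{2} \cdot \frac{1}{3} + \frac{6}{d} = 64 \cdot \frac{1}{3} + \frac{6}{d} = \frac{64}{3} + \frac{6}{d}$)
$\left(n{\left(- 3 \left(O + 4\right) \right)} - 58\right) Y{\left(-11 \right)} + 45 = \left(\left(\frac{64}{3} + \frac{6}{\left(-3\right) \left(\frac{5}{2} + 4\right)}\right) - 58\right) \left(- \frac{\left(-11\right)^{2}}{8}\right) + 45 = \left(\left(\frac{64}{3} + \frac{6}{\left(-3\right) \frac{13}{2}}\right) - 58\right) \left(\left(- \frac{1}{8}\right) 121\right) + 45 = \left(\left(\frac{64}{3} + \frac{6}{- \frac{39}{2}}\right) - 58\right) \left(- \frac{121}{8}\right) + 45 = \left(\left(\frac{64}{3} + 6 \left(- \frac{2}{39}\right)\right) - 58\right) \left(- \frac{121}{8}\right) + 45 = \left(\left(\frac{64}{3} - \frac{4}{13}\right) - 58\right) \left(- \frac{121}{8}\right) + 45 = \left(\frac{820}{39} - 58\right) \left(- \frac{121}{8}\right) + 45 = \left(- \frac{1442}{39}\right) \left(- \frac{121}{8}\right) + 45 = \frac{87241}{156} + 45 = \frac{94261}{156}$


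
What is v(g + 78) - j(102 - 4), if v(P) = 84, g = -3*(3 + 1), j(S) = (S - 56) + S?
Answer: -56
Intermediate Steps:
j(S) = -56 + 2*S (j(S) = (-56 + S) + S = -56 + 2*S)
g = -12 (g = -3*4 = -12)
v(g + 78) - j(102 - 4) = 84 - (-56 + 2*(102 - 4)) = 84 - (-56 + 2*98) = 84 - (-56 + 196) = 84 - 1*140 = 84 - 140 = -56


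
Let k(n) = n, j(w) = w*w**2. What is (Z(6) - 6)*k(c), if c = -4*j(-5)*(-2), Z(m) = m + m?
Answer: -6000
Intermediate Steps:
j(w) = w**3
Z(m) = 2*m
c = -1000 (c = -4*(-5)**3*(-2) = -4*(-125)*(-2) = 500*(-2) = -1000)
(Z(6) - 6)*k(c) = (2*6 - 6)*(-1000) = (12 - 6)*(-1000) = 6*(-1000) = -6000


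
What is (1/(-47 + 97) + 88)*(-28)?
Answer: -61614/25 ≈ -2464.6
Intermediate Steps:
(1/(-47 + 97) + 88)*(-28) = (1/50 + 88)*(-28) = (4401/50)*(-28) = -61614/25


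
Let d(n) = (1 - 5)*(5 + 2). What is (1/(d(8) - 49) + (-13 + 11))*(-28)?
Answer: 620/11 ≈ 56.364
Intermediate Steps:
d(n) = -28 (d(n) = -4*7 = -28)
(1/(d(8) - 49) + (-13 + 11))*(-28) = (1/(-28 - 49) + (-13 + 11))*(-28) = (1/(-77) - 2)*(-28) = (-1/77 - 2)*(-28) = -155/77*(-28) = 620/11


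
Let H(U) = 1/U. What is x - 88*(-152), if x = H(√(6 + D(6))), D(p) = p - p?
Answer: 13376 + √6/6 ≈ 13376.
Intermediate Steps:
D(p) = 0
x = √6/6 (x = 1/(√(6 + 0)) = 1/(√6) = √6/6 ≈ 0.40825)
x - 88*(-152) = √6/6 - 88*(-152) = √6/6 + 13376 = 13376 + √6/6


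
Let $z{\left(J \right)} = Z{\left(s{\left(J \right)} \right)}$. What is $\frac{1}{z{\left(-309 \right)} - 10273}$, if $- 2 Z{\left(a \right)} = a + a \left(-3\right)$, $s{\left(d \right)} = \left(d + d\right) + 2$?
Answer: $- \frac{1}{10889} \approx -9.1836 \cdot 10^{-5}$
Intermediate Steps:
$s{\left(d \right)} = 2 + 2 d$ ($s{\left(d \right)} = 2 d + 2 = 2 + 2 d$)
$Z{\left(a \right)} = a$ ($Z{\left(a \right)} = - \frac{a + a \left(-3\right)}{2} = - \frac{a - 3 a}{2} = - \frac{\left(-2\right) a}{2} = a$)
$z{\left(J \right)} = 2 + 2 J$
$\frac{1}{z{\left(-309 \right)} - 10273} = \frac{1}{\left(2 + 2 \left(-309\right)\right) - 10273} = \frac{1}{\left(2 - 618\right) - 10273} = \frac{1}{-616 - 10273} = \frac{1}{-10889} = - \frac{1}{10889}$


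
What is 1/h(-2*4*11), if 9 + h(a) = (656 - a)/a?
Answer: -11/192 ≈ -0.057292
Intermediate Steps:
h(a) = -9 + (656 - a)/a
1/h(-2*4*11) = 1/(-10 + 656/((-2*4*11))) = 1/(-10 + 656/((-8*11))) = 1/(-10 + 656/(-88)) = 1/(-10 + 656*(-1/88)) = 1/(-10 - 82/11) = 1/(-192/11) = -11/192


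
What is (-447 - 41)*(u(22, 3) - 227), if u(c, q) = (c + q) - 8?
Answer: 102480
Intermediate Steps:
u(c, q) = -8 + c + q
(-447 - 41)*(u(22, 3) - 227) = (-447 - 41)*((-8 + 22 + 3) - 227) = -488*(17 - 227) = -488*(-210) = 102480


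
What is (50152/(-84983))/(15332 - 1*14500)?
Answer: -6269/8838232 ≈ -0.00070930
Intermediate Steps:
(50152/(-84983))/(15332 - 1*14500) = (50152*(-1/84983))/(15332 - 14500) = -50152/84983/832 = -50152/84983*1/832 = -6269/8838232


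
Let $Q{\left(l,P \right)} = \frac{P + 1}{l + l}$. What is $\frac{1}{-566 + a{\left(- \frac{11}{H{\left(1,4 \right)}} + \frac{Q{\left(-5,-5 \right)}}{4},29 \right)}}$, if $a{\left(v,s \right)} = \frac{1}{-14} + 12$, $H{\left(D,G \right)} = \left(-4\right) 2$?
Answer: $- \frac{14}{7757} \approx -0.0018048$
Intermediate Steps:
$H{\left(D,G \right)} = -8$
$Q{\left(l,P \right)} = \frac{1 + P}{2 l}$
$a{\left(v,s \right)} = \frac{167}{14}$ ($a{\left(v,s \right)} = - \frac{1}{14} + 12 = \frac{167}{14}$)
$\frac{1}{-566 + a{\left(- \frac{11}{H{\left(1,4 \right)}} + \frac{Q{\left(-5,-5 \right)}}{4},29 \right)}} = \frac{1}{-566 + \frac{167}{14}} = \frac{1}{- \frac{7757}{14}} = - \frac{14}{7757}$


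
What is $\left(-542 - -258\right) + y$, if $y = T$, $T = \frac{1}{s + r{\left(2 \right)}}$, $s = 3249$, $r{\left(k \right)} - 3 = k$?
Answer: $- \frac{924135}{3254} \approx -284.0$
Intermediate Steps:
$r{\left(k \right)} = 3 + k$
$T = \frac{1}{3254}$ ($T = \frac{1}{3249 + \left(3 + 2\right)} = \frac{1}{3249 + 5} = \frac{1}{3254} \approx 0.00030731$)
$y = \frac{1}{3254} \approx 0.00030731$
$\left(-542 - -258\right) + y = \left(-542 - -258\right) + \frac{1}{3254} = \left(-542 + 258\right) + \frac{1}{3254} = -284 + \frac{1}{3254} = - \frac{924135}{3254}$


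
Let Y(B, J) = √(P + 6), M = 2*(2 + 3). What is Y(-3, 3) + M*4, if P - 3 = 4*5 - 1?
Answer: 40 + 2*√7 ≈ 45.292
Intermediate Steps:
M = 10 (M = 2*5 = 10)
P = 22 (P = 3 + (4*5 - 1) = 3 + (20 - 1) = 3 + 19 = 22)
Y(B, J) = 2*√7 (Y(B, J) = √(22 + 6) = √28 = 2*√7)
Y(-3, 3) + M*4 = 2*√7 + 10*4 = 2*√7 + 40 = 40 + 2*√7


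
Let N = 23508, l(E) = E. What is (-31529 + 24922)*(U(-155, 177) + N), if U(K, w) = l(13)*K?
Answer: -142004251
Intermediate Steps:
U(K, w) = 13*K
(-31529 + 24922)*(U(-155, 177) + N) = (-31529 + 24922)*(13*(-155) + 23508) = -6607*(-2015 + 23508) = -6607*21493 = -142004251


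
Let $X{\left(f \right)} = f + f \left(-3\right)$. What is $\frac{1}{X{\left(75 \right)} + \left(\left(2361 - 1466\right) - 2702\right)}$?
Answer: $- \frac{1}{1957} \approx -0.00051099$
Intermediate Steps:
$X{\left(f \right)} = - 2 f$ ($X{\left(f \right)} = f - 3 f = - 2 f$)
$\frac{1}{X{\left(75 \right)} + \left(\left(2361 - 1466\right) - 2702\right)} = \frac{1}{\left(-2\right) 75 + \left(\left(2361 - 1466\right) - 2702\right)} = \frac{1}{-150 + \left(895 - 2702\right)} = \frac{1}{-150 - 1807} = \frac{1}{-1957} = - \frac{1}{1957}$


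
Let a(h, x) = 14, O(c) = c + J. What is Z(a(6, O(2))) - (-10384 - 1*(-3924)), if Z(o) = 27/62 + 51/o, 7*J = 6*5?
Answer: 1402705/217 ≈ 6464.1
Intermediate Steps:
J = 30/7 (J = (6*5)/7 = (⅐)*30 = 30/7 ≈ 4.2857)
O(c) = 30/7 + c (O(c) = c + 30/7 = 30/7 + c)
Z(o) = 27/62 + 51/o (Z(o) = 27*(1/62) + 51/o = 27/62 + 51/o)
Z(a(6, O(2))) - (-10384 - 1*(-3924)) = (27/62 + 51/14) - (-10384 - 1*(-3924)) = (27/62 + 51*(1/14)) - (-10384 + 3924) = (27/62 + 51/14) - 1*(-6460) = 885/217 + 6460 = 1402705/217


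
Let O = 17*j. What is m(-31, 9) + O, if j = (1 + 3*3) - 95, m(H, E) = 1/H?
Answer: -44796/31 ≈ -1445.0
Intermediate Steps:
j = -85 (j = (1 + 9) - 95 = 10 - 95 = -85)
O = -1445 (O = 17*(-85) = -1445)
m(-31, 9) + O = 1/(-31) - 1445 = -1/31 - 1445 = -44796/31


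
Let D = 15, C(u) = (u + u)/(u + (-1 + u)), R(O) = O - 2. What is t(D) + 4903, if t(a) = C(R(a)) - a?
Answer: 122226/25 ≈ 4889.0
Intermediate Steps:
R(O) = -2 + O
C(u) = 2*u/(-1 + 2*u) (C(u) = (2*u)/(-1 + 2*u) = 2*u/(-1 + 2*u))
t(a) = -a + 2*(-2 + a)/(-5 + 2*a) (t(a) = 2*(-2 + a)/(-1 + 2*(-2 + a)) - a = 2*(-2 + a)/(-1 + (-4 + 2*a)) - a = 2*(-2 + a)/(-5 + 2*a) - a = -a + 2*(-2 + a)/(-5 + 2*a))
t(D) + 4903 = (-4 - 2*15**2 + 7*15)/(-5 + 2*15) + 4903 = (-4 - 2*225 + 105)/(-5 + 30) + 4903 = (-4 - 450 + 105)/25 + 4903 = (1/25)*(-349) + 4903 = -349/25 + 4903 = 122226/25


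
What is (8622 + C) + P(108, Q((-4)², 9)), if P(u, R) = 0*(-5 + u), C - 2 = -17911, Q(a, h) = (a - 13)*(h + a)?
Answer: -9287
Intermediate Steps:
Q(a, h) = (-13 + a)*(a + h)
C = -17909 (C = 2 - 17911 = -17909)
P(u, R) = 0
(8622 + C) + P(108, Q((-4)², 9)) = (8622 - 17909) + 0 = -9287 + 0 = -9287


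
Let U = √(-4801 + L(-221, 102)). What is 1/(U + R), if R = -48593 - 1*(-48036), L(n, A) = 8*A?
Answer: -557/314234 - I*√3985/314234 ≈ -0.0017726 - 0.00020089*I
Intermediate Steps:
U = I*√3985 (U = √(-4801 + 8*102) = √(-4801 + 816) = √(-3985) = I*√3985 ≈ 63.127*I)
R = -557 (R = -48593 + 48036 = -557)
1/(U + R) = 1/(I*√3985 - 557) = 1/(-557 + I*√3985)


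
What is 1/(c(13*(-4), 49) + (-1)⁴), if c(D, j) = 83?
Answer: 1/84 ≈ 0.011905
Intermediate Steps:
1/(c(13*(-4), 49) + (-1)⁴) = 1/(83 + (-1)⁴) = 1/(83 + 1) = 1/84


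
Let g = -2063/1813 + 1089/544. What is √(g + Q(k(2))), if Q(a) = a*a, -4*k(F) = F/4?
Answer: √1091309339/35224 ≈ 0.93785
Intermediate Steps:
k(F) = -F/16 (k(F) = -F/(4*4) = -F/16)
g = 852085/986272 (g = -2063*1/1813 + 1089*(1/544) = -2063/1813 + 1089/544 = 852085/986272 ≈ 0.86395)
Q(a) = a²
√(g + Q(k(2))) = √(852085/986272 + (-1/16*2)²) = √(852085/986272 + (-⅛)²) = √(852085/986272 + 1/64) = √(1734991/1972544) = √1091309339/35224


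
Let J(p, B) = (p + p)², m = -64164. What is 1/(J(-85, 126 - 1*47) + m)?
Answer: -1/35264 ≈ -2.8358e-5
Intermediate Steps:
J(p, B) = 4*p² (J(p, B) = (2*p)² = 4*p²)
1/(J(-85, 126 - 1*47) + m) = 1/(4*(-85)² - 64164) = 1/(4*7225 - 64164) = 1/(28900 - 64164) = 1/(-35264) = -1/35264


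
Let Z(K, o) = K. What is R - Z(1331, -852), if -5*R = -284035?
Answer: 55476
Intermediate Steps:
R = 56807 (R = -1/5*(-284035) = 56807)
R - Z(1331, -852) = 56807 - 1*1331 = 56807 - 1331 = 55476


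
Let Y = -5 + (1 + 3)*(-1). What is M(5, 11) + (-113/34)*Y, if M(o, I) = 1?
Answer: 1051/34 ≈ 30.912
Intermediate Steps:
Y = -9 (Y = -5 + 4*(-1) = -5 - 4 = -9)
M(5, 11) + (-113/34)*Y = 1 - 113/34*(-9) = 1 + 1017/34 = 1051/34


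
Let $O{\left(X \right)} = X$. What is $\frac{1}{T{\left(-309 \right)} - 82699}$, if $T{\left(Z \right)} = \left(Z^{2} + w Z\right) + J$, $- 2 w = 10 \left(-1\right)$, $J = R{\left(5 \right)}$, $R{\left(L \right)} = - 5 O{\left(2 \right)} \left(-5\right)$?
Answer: $\frac{1}{11287} \approx 8.8598 \cdot 10^{-5}$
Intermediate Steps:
$R{\left(L \right)} = 50$ ($R{\left(L \right)} = \left(-5\right) 2 \left(-5\right) = \left(-10\right) \left(-5\right) = 50$)
$J = 50$
$w = 5$ ($w = - \frac{10 \left(-1\right)}{2} = \left(- \frac{1}{2}\right) \left(-10\right) = 5$)
$T{\left(Z \right)} = 50 + Z^{2} + 5 Z$ ($T{\left(Z \right)} = \left(Z^{2} + 5 Z\right) + 50 = 50 + Z^{2} + 5 Z$)
$\frac{1}{T{\left(-309 \right)} - 82699} = \frac{1}{\left(50 + \left(-309\right)^{2} + 5 \left(-309\right)\right) - 82699} = \frac{1}{\left(50 + 95481 - 1545\right) - 82699} = \frac{1}{93986 - 82699} = \frac{1}{11287}$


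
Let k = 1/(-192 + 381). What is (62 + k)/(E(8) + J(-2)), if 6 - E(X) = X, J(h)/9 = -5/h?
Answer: 23438/7749 ≈ 3.0246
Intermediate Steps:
J(h) = -45/h (J(h) = 9*(-5/h) = -45/h)
E(X) = 6 - X
k = 1/189 ≈ 0.0052910
(62 + k)/(E(8) + J(-2)) = (62 + 1/189)/((6 - 1*8) - 45/(-2)) = 11719/(189*((6 - 8) - 45*(-½))) = 11719/(189*(-2 + 45/2)) = 11719/(189*(41/2)) = (11719/189)*(2/41) = 23438/7749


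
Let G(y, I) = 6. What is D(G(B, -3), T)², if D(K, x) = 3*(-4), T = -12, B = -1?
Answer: 144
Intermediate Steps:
D(K, x) = -12
D(G(B, -3), T)² = (-12)² = 144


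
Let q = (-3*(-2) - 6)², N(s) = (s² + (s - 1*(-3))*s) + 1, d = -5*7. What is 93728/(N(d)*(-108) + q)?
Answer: -11716/31671 ≈ -0.36993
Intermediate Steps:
d = -35
N(s) = 1 + s² + s*(3 + s) (N(s) = (s² + (s + 3)*s) + 1 = (s² + (3 + s)*s) + 1 = (s² + s*(3 + s)) + 1 = 1 + s² + s*(3 + s))
q = 0 (q = (6 - 6)² = 0² = 0)
93728/(N(d)*(-108) + q) = 93728/((1 + 2*(-35)² + 3*(-35))*(-108) + 0) = 93728/((1 + 2*1225 - 105)*(-108) + 0) = 93728/((1 + 2450 - 105)*(-108) + 0) = 93728/(2346*(-108) + 0) = 93728/(-253368 + 0) = 93728/(-253368) = 93728*(-1/253368) = -11716/31671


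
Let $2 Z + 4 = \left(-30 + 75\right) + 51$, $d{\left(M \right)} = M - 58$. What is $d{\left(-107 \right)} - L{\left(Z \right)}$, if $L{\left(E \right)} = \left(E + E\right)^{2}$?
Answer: $-8629$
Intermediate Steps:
$d{\left(M \right)} = -58 + M$
$Z = 46$ ($Z = -2 + \frac{\left(-30 + 75\right) + 51}{2} = -2 + \frac{45 + 51}{2} = -2 + \frac{1}{2} \cdot 96 = -2 + 48 = 46$)
$L{\left(E \right)} = 4 E^{2}$ ($L{\left(E \right)} = \left(2 E\right)^{2} = 4 E^{2}$)
$d{\left(-107 \right)} - L{\left(Z \right)} = \left(-58 - 107\right) - 4 \cdot 46^{2} = -165 - 4 \cdot 2116 = -165 - 8464 = -8629$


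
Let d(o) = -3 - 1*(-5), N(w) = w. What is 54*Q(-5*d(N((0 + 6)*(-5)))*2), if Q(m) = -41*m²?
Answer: -885600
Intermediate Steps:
d(o) = 2 (d(o) = -3 + 5 = 2)
54*Q(-5*d(N((0 + 6)*(-5)))*2) = 54*(-41*(-5*2*2)²) = 54*(-41*(-10*2)²) = 54*(-41*(-20)²) = 54*(-41*400) = 54*(-16400) = -885600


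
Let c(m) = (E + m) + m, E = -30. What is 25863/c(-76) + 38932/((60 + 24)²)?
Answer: -3132209/22932 ≈ -136.59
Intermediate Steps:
c(m) = -30 + 2*m (c(m) = (-30 + m) + m = -30 + 2*m)
25863/c(-76) + 38932/((60 + 24)²) = 25863/(-30 + 2*(-76)) + 38932/((60 + 24)²) = 25863/(-30 - 152) + 38932/(84²) = 25863/(-182) + 38932/7056 = 25863*(-1/182) + 38932*(1/7056) = -25863/182 + 9733/1764 = -3132209/22932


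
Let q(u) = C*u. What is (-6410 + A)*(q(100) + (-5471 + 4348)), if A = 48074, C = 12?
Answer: 3208128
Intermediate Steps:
q(u) = 12*u
(-6410 + A)*(q(100) + (-5471 + 4348)) = (-6410 + 48074)*(12*100 + (-5471 + 4348)) = 41664*(1200 - 1123) = 41664*77 = 3208128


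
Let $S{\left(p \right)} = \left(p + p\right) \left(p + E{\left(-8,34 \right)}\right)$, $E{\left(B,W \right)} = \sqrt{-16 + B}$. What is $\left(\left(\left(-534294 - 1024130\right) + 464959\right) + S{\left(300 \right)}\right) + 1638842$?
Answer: $725377 + 1200 i \sqrt{6} \approx 7.2538 \cdot 10^{5} + 2939.4 i$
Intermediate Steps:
$S{\left(p \right)} = 2 p \left(p + 2 i \sqrt{6}\right)$ ($S{\left(p \right)} = \left(p + p\right) \left(p + \sqrt{-16 - 8}\right) = 2 p \left(p + \sqrt{-24}\right) = 2 p \left(p + 2 i \sqrt{6}\right)$)
$\left(\left(\left(-534294 - 1024130\right) + 464959\right) + S{\left(300 \right)}\right) + 1638842 = \left(\left(\left(-534294 - 1024130\right) + 464959\right) + 2 \cdot 300 \left(300 + 2 i \sqrt{6}\right)\right) + 1638842 = \left(\left(-1558424 + 464959\right) + \left(180000 + 1200 i \sqrt{6}\right)\right) + 1638842 = \left(-1093465 + \left(180000 + 1200 i \sqrt{6}\right)\right) + 1638842 = \left(-913465 + 1200 i \sqrt{6}\right) + 1638842 = 725377 + 1200 i \sqrt{6}$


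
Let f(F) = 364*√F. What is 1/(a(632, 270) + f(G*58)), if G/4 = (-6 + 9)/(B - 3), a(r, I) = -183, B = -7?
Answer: -305/15425351 - 728*I*√435/46276053 ≈ -1.9773e-5 - 0.00032811*I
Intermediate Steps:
G = -6/5 (G = 4*((-6 + 9)/(-7 - 3)) = 4*(3/(-10)) = 4*(3*(-⅒)) = 4*(-3/10) = -6/5 ≈ -1.2000)
1/(a(632, 270) + f(G*58)) = 1/(-183 + 364*√(-6/5*58)) = 1/(-183 + 364*√(-348/5)) = 1/(-183 + 364*(2*I*√435/5)) = 1/(-183 + 728*I*√435/5)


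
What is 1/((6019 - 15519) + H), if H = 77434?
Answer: 1/67934 ≈ 1.4720e-5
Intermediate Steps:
1/((6019 - 15519) + H) = 1/((6019 - 15519) + 77434) = 1/(-9500 + 77434) = 1/67934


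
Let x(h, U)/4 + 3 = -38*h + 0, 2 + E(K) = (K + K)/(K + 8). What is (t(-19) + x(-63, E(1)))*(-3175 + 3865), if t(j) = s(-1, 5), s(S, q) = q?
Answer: 6602610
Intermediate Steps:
t(j) = 5
E(K) = -2 + 2*K/(8 + K) (E(K) = -2 + (K + K)/(K + 8) = -2 + (2*K)/(8 + K) = -2 + 2*K/(8 + K))
x(h, U) = -12 - 152*h (x(h, U) = -12 + 4*(-38*h + 0) = -12 + 4*(-38*h) = -12 - 152*h)
(t(-19) + x(-63, E(1)))*(-3175 + 3865) = (5 + (-12 - 152*(-63)))*(-3175 + 3865) = (5 + (-12 + 9576))*690 = (5 + 9564)*690 = 9569*690 = 6602610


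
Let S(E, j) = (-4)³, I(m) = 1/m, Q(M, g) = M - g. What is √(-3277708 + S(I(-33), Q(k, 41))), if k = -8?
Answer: 2*I*√819443 ≈ 1810.5*I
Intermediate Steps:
S(E, j) = -64
√(-3277708 + S(I(-33), Q(k, 41))) = √(-3277708 - 64) = √(-3277772) = 2*I*√819443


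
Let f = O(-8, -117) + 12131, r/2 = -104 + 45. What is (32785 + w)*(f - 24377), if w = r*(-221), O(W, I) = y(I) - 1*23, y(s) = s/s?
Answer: -722131284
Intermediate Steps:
y(s) = 1
r = -118 (r = 2*(-104 + 45) = 2*(-59) = -118)
O(W, I) = -22 (O(W, I) = 1 - 1*23 = 1 - 23 = -22)
w = 26078 (w = -118*(-221) = 26078)
f = 12109 (f = -22 + 12131 = 12109)
(32785 + w)*(f - 24377) = (32785 + 26078)*(12109 - 24377) = 58863*(-12268) = -722131284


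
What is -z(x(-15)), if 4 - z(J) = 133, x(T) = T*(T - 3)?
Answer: 129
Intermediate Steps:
x(T) = T*(-3 + T)
z(J) = -129 (z(J) = 4 - 1*133 = 4 - 133 = -129)
-z(x(-15)) = -1*(-129) = 129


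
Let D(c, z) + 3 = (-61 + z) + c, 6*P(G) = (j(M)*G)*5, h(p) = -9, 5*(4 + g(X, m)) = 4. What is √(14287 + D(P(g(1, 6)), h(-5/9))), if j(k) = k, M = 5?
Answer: √127806/3 ≈ 119.17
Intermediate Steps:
g(X, m) = -16/5 (g(X, m) = -4 + (⅕)*4 = -4 + ⅘ = -16/5)
P(G) = 25*G/6 (P(G) = ((5*G)*5)/6 = (25*G)/6 = 25*G/6)
D(c, z) = -64 + c + z (D(c, z) = -3 + ((-61 + z) + c) = -3 + (-61 + c + z) = -64 + c + z)
√(14287 + D(P(g(1, 6)), h(-5/9))) = √(14287 + (-64 + (25/6)*(-16/5) - 9)) = √(14287 + (-64 - 40/3 - 9)) = √(14287 - 259/3) = √(42602/3) = √127806/3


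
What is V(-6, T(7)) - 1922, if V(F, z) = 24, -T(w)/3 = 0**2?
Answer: -1898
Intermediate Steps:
T(w) = 0 (T(w) = -3*0**2 = -3*0 = 0)
V(-6, T(7)) - 1922 = 24 - 1922 = -1898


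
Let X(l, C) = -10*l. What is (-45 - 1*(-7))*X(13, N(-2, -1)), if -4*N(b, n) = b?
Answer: 4940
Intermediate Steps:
N(b, n) = -b/4
(-45 - 1*(-7))*X(13, N(-2, -1)) = (-45 - 1*(-7))*(-10*13) = (-45 + 7)*(-130) = -38*(-130) = 4940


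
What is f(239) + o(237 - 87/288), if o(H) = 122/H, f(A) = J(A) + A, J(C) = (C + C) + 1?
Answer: 16326826/22723 ≈ 718.52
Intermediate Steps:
J(C) = 1 + 2*C (J(C) = 2*C + 1 = 1 + 2*C)
f(A) = 1 + 3*A (f(A) = (1 + 2*A) + A = 1 + 3*A)
f(239) + o(237 - 87/288) = (1 + 3*239) + 122/(237 - 87/288) = (1 + 717) + 122/(237 - 87*1/288) = 718 + 122/(237 - 29/96) = 718 + 122/(22723/96) = 718 + 122*(96/22723) = 718 + 11712/22723 = 16326826/22723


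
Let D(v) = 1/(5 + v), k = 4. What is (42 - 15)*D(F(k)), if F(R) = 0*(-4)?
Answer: 27/5 ≈ 5.4000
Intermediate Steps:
F(R) = 0
(42 - 15)*D(F(k)) = (42 - 15)/(5 + 0) = 27/5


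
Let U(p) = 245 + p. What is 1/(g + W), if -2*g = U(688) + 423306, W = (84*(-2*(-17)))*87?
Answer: 2/72705 ≈ 2.7508e-5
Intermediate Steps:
W = 248472 (W = (84*34)*87 = 2856*87 = 248472)
g = -424239/2 (g = -((245 + 688) + 423306)/2 = -(933 + 423306)/2 = -½*424239 = -424239/2 ≈ -2.1212e+5)
1/(g + W) = 1/(-424239/2 + 248472) = 1/(72705/2) = 2/72705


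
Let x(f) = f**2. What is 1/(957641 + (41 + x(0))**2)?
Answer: 1/959322 ≈ 1.0424e-6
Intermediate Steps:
1/(957641 + (41 + x(0))**2) = 1/(957641 + (41 + 0**2)**2) = 1/(957641 + (41 + 0)**2) = 1/(957641 + 41**2) = 1/(957641 + 1681) = 1/959322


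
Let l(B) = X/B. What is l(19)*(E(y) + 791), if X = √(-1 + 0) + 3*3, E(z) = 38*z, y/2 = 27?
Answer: 25587/19 + 2843*I/19 ≈ 1346.7 + 149.63*I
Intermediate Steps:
y = 54 (y = 2*27 = 54)
X = 9 + I (X = √(-1) + 9 = I + 9 = 9 + I ≈ 9.0 + 1.0*I)
l(B) = (9 + I)/B
l(19)*(E(y) + 791) = ((9 + I)/19)*(38*54 + 791) = ((9 + I)/19)*(2052 + 791) = (9/19 + I/19)*2843 = 25587/19 + 2843*I/19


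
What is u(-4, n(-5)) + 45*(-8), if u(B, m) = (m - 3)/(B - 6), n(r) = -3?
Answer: -1797/5 ≈ -359.40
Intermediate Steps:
u(B, m) = (-3 + m)/(-6 + B)
u(-4, n(-5)) + 45*(-8) = (-3 - 3)/(-6 - 4) + 45*(-8) = -6/(-10) - 360 = -1/10*(-6) - 360 = 3/5 - 360 = -1797/5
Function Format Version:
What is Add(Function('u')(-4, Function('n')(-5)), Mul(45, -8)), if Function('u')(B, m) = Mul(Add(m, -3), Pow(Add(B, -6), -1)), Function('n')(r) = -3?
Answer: Rational(-1797, 5) ≈ -359.40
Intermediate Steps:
Function('u')(B, m) = Mul(Pow(Add(-6, B), -1), Add(-3, m)) (Function('u')(B, m) = Mul(Add(-3, m), Pow(Add(-6, B), -1)) = Mul(Pow(Add(-6, B), -1), Add(-3, m)))
Add(Function('u')(-4, Function('n')(-5)), Mul(45, -8)) = Add(Mul(Pow(Add(-6, -4), -1), Add(-3, -3)), Mul(45, -8)) = Add(Mul(Pow(-10, -1), -6), -360) = Add(Mul(Rational(-1, 10), -6), -360) = Add(Rational(3, 5), -360) = Rational(-1797, 5)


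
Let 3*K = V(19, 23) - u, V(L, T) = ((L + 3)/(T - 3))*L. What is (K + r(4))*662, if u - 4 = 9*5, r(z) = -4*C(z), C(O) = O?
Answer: -251891/15 ≈ -16793.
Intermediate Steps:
r(z) = -4*z
V(L, T) = L*(3 + L)/(-3 + T) (V(L, T) = ((3 + L)/(-3 + T))*L = L*(3 + L)/(-3 + T))
u = 49 (u = 4 + 9*5 = 4 + 45 = 49)
K = -281/30 (K = (19*(3 + 19)/(-3 + 23) - 1*49)/3 = (19*22/20 - 49)/3 = (19*(1/20)*22 - 49)/3 = (209/10 - 49)/3 = (⅓)*(-281/10) = -281/30 ≈ -9.3667)
(K + r(4))*662 = (-281/30 - 4*4)*662 = (-281/30 - 16)*662 = -761/30*662 = -251891/15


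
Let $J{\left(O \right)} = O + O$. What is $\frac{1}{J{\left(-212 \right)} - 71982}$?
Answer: $- \frac{1}{72406} \approx -1.3811 \cdot 10^{-5}$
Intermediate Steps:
$J{\left(O \right)} = 2 O$
$\frac{1}{J{\left(-212 \right)} - 71982} = \frac{1}{2 \left(-212\right) - 71982} = \frac{1}{-424 - 71982} = \frac{1}{-72406} = - \frac{1}{72406}$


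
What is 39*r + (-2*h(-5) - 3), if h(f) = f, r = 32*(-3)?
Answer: -3737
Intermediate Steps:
r = -96
39*r + (-2*h(-5) - 3) = 39*(-96) + (-2*(-5) - 3) = -3744 + (10 - 3) = -3744 + 7 = -3737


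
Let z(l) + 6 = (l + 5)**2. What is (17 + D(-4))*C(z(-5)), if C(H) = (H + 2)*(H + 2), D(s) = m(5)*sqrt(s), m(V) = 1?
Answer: 272 + 32*I ≈ 272.0 + 32.0*I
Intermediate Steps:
z(l) = -6 + (5 + l)**2 (z(l) = -6 + (l + 5)**2 = -6 + (5 + l)**2)
D(s) = sqrt(s) (D(s) = 1*sqrt(s) = sqrt(s))
C(H) = (2 + H)**2 (C(H) = (2 + H)*(2 + H) = (2 + H)**2)
(17 + D(-4))*C(z(-5)) = (17 + sqrt(-4))*(2 + (-6 + (5 - 5)**2))**2 = (17 + 2*I)*(2 + (-6 + 0**2))**2 = (17 + 2*I)*(2 + (-6 + 0))**2 = (17 + 2*I)*(2 - 6)**2 = (17 + 2*I)*(-4)**2 = (17 + 2*I)*16 = 272 + 32*I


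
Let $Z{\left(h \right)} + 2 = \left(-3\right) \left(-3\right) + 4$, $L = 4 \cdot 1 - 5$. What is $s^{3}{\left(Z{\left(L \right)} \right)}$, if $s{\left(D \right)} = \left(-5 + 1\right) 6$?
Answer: $-13824$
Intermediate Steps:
$L = -1$ ($L = 4 - 5 = -1$)
$Z{\left(h \right)} = 11$ ($Z{\left(h \right)} = -2 + \left(\left(-3\right) \left(-3\right) + 4\right) = -2 + \left(9 + 4\right) = -2 + 13 = 11$)
$s{\left(D \right)} = -24$ ($s{\left(D \right)} = \left(-4\right) 6 = -24$)
$s^{3}{\left(Z{\left(L \right)} \right)} = \left(-24\right)^{3} = -13824$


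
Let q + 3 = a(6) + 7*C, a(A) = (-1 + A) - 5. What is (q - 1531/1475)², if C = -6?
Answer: 4611224836/2175625 ≈ 2119.5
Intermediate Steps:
a(A) = -6 + A
q = -45 (q = -3 + ((-6 + 6) + 7*(-6)) = -3 + (0 - 42) = -3 - 42 = -45)
(q - 1531/1475)² = (-45 - 1531/1475)² = (-67906/1475)² = 4611224836/2175625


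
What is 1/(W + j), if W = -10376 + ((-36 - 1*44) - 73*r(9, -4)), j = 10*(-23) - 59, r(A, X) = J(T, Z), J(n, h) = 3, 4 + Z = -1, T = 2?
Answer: -1/10964 ≈ -9.1208e-5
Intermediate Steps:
Z = -5 (Z = -4 - 1 = -5)
r(A, X) = 3
j = -289 (j = -230 - 59 = -289)
W = -10675 (W = -10376 + ((-36 - 1*44) - 73*3) = -10376 + ((-36 - 44) - 219) = -10376 + (-80 - 219) = -10376 - 299 = -10675)
1/(W + j) = 1/(-10675 - 289) = 1/(-10964) = -1/10964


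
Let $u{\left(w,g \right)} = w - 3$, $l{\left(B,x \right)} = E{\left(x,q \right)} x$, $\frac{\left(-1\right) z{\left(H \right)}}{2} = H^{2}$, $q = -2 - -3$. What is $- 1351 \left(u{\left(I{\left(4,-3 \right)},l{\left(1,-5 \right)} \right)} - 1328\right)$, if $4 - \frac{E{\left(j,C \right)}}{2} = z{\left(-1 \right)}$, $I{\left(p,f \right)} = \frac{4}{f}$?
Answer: $\frac{5399947}{3} \approx 1.8 \cdot 10^{6}$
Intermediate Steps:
$q = 1$ ($q = -2 + 3 = 1$)
$z{\left(H \right)} = - 2 H^{2}$
$E{\left(j,C \right)} = 12$ ($E{\left(j,C \right)} = 8 - 2 \left(- 2 \left(-1\right)^{2}\right) = 8 - 2 \left(\left(-2\right) 1\right) = 8 - -4 = 8 + 4 = 12$)
$l{\left(B,x \right)} = 12 x$
$u{\left(w,g \right)} = -3 + w$ ($u{\left(w,g \right)} = w - 3 = -3 + w$)
$- 1351 \left(u{\left(I{\left(4,-3 \right)},l{\left(1,-5 \right)} \right)} - 1328\right) = - 1351 \left(\left(-3 + \frac{4}{-3}\right) - 1328\right) = - 1351 \left(\left(-3 + 4 \left(- \frac{1}{3}\right)\right) - 1328\right) = - 1351 \left(\left(-3 - \frac{4}{3}\right) - 1328\right) = - 1351 \left(- \frac{13}{3} - 1328\right) = \left(-1351\right) \left(- \frac{3997}{3}\right) = \frac{5399947}{3}$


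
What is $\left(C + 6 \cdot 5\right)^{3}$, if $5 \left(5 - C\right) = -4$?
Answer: $\frac{5735339}{125} \approx 45883.0$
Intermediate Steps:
$C = \frac{29}{5}$ ($C = 5 - - \frac{4}{5} = 5 + \frac{4}{5} = \frac{29}{5} \approx 5.8$)
$\left(C + 6 \cdot 5\right)^{3} = \left(\frac{29}{5} + 6 \cdot 5\right)^{3} = \left(\frac{29}{5} + 30\right)^{3} = \left(\frac{179}{5}\right)^{3} = \frac{5735339}{125}$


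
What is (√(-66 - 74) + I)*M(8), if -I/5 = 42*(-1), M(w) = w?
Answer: 1680 + 16*I*√35 ≈ 1680.0 + 94.657*I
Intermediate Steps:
I = 210 (I = -210*(-1) = -5*(-42) = 210)
(√(-66 - 74) + I)*M(8) = (√(-66 - 74) + 210)*8 = (√(-140) + 210)*8 = (2*I*√35 + 210)*8 = (210 + 2*I*√35)*8 = 1680 + 16*I*√35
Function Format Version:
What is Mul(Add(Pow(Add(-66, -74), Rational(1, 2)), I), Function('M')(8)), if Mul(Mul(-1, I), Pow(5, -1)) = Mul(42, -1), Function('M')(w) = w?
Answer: Add(1680, Mul(16, I, Pow(35, Rational(1, 2)))) ≈ Add(1680.0, Mul(94.657, I))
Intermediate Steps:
I = 210 (I = Mul(-5, Mul(42, -1)) = Mul(-5, -42) = 210)
Mul(Add(Pow(Add(-66, -74), Rational(1, 2)), I), Function('M')(8)) = Mul(Add(Pow(Add(-66, -74), Rational(1, 2)), 210), 8) = Mul(Add(Pow(-140, Rational(1, 2)), 210), 8) = Mul(Add(Mul(2, I, Pow(35, Rational(1, 2))), 210), 8) = Mul(Add(210, Mul(2, I, Pow(35, Rational(1, 2)))), 8) = Add(1680, Mul(16, I, Pow(35, Rational(1, 2))))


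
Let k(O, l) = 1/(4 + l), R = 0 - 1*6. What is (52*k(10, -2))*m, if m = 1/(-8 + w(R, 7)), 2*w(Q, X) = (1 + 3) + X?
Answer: -52/5 ≈ -10.400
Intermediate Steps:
R = -6 (R = 0 - 6 = -6)
w(Q, X) = 2 + X/2 (w(Q, X) = ((1 + 3) + X)/2 = (4 + X)/2 = 2 + X/2)
m = -⅖ (m = 1/(-8 + (2 + (½)*7)) = 1/(-8 + (2 + 7/2)) = 1/(-8 + 11/2) = 1/(-5/2) = -⅖ ≈ -0.40000)
(52*k(10, -2))*m = (52/(4 - 2))*(-⅖) = (52/2)*(-⅖) = (52*(½))*(-⅖) = 26*(-⅖) = -52/5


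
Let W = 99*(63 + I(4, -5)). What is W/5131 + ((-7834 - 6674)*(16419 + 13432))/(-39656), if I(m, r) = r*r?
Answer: 555617570355/50868734 ≈ 10923.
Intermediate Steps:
I(m, r) = r²
W = 8712 (W = 99*(63 + (-5)²) = 99*(63 + 25) = 99*88 = 8712)
W/5131 + ((-7834 - 6674)*(16419 + 13432))/(-39656) = 8712/5131 + ((-7834 - 6674)*(16419 + 13432))/(-39656) = 8712*(1/5131) - 14508*29851*(-1/39656) = 8712/5131 - 433078308*(-1/39656) = 8712/5131 + 108269577/9914 = 555617570355/50868734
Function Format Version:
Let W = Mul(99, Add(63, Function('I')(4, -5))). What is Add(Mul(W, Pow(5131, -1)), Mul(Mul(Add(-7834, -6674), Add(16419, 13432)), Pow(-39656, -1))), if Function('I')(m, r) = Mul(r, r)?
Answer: Rational(555617570355, 50868734) ≈ 10923.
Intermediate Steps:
Function('I')(m, r) = Pow(r, 2)
W = 8712 (W = Mul(99, Add(63, Pow(-5, 2))) = Mul(99, Add(63, 25)) = Mul(99, 88) = 8712)
Add(Mul(W, Pow(5131, -1)), Mul(Mul(Add(-7834, -6674), Add(16419, 13432)), Pow(-39656, -1))) = Add(Mul(8712, Pow(5131, -1)), Mul(Mul(Add(-7834, -6674), Add(16419, 13432)), Pow(-39656, -1))) = Add(Mul(8712, Rational(1, 5131)), Mul(Mul(-14508, 29851), Rational(-1, 39656))) = Add(Rational(8712, 5131), Mul(-433078308, Rational(-1, 39656))) = Add(Rational(8712, 5131), Rational(108269577, 9914)) = Rational(555617570355, 50868734)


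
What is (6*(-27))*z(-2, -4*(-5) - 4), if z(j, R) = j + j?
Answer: 648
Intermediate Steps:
z(j, R) = 2*j
(6*(-27))*z(-2, -4*(-5) - 4) = (6*(-27))*(2*(-2)) = -162*(-4) = 648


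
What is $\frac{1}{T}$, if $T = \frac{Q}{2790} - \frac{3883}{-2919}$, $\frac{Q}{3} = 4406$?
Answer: $\frac{150815}{915128} \approx 0.1648$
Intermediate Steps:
$Q = 13218$ ($Q = 3 \cdot 4406 = 13218$)
$T = \frac{915128}{150815}$ ($T = \frac{13218}{2790} - \frac{3883}{-2919} = 13218 \cdot \frac{1}{2790} - - \frac{3883}{2919} = \frac{2203}{465} + \frac{3883}{2919} = \frac{915128}{150815} \approx 6.0679$)
$\frac{1}{T} = \frac{1}{\frac{915128}{150815}} = \frac{150815}{915128}$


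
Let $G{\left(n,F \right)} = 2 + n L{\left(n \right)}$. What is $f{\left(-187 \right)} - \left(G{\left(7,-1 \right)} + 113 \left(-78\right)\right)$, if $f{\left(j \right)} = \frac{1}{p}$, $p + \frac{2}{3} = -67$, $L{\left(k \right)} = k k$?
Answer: $\frac{1719204}{203} \approx 8469.0$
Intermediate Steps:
$L{\left(k \right)} = k^{2}$
$p = - \frac{203}{3}$ ($p = - \frac{2}{3} - 67 = - \frac{203}{3} \approx -67.667$)
$G{\left(n,F \right)} = 2 + n^{3}$ ($G{\left(n,F \right)} = 2 + n n^{2} = 2 + n^{3}$)
$f{\left(j \right)} = - \frac{3}{203}$ ($f{\left(j \right)} = \frac{1}{- \frac{203}{3}} = - \frac{3}{203}$)
$f{\left(-187 \right)} - \left(G{\left(7,-1 \right)} + 113 \left(-78\right)\right) = - \frac{3}{203} - \left(\left(2 + 7^{3}\right) + 113 \left(-78\right)\right) = - \frac{3}{203} - \left(\left(2 + 343\right) - 8814\right) = - \frac{3}{203} - \left(345 - 8814\right) = - \frac{3}{203} - -8469 = - \frac{3}{203} + 8469 = \frac{1719204}{203}$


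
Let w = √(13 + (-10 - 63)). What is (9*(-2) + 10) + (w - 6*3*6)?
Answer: -116 + 2*I*√15 ≈ -116.0 + 7.746*I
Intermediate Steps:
w = 2*I*√15 (w = √(13 - 73) = √(-60) = 2*I*√15 ≈ 7.746*I)
(9*(-2) + 10) + (w - 6*3*6) = (9*(-2) + 10) + (2*I*√15 - 6*3*6) = (-18 + 10) + (2*I*√15 - 18*6) = -8 + (2*I*√15 - 108) = -8 + (-108 + 2*I*√15) = -116 + 2*I*√15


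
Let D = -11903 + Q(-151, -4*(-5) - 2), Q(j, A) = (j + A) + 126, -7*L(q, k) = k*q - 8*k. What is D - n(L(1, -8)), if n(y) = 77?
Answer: -11987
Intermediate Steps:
L(q, k) = 8*k/7 - k*q/7 (L(q, k) = -(k*q - 8*k)/7 = -(-8*k + k*q)/7 = 8*k/7 - k*q/7)
Q(j, A) = 126 + A + j (Q(j, A) = (A + j) + 126 = 126 + A + j)
D = -11910 (D = -11903 + (126 + (-4*(-5) - 2) - 151) = -11903 + (126 + (20 - 2) - 151) = -11903 + (126 + 18 - 151) = -11903 - 7 = -11910)
D - n(L(1, -8)) = -11910 - 1*77 = -11910 - 77 = -11987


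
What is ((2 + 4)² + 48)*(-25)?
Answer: -2100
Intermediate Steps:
((2 + 4)² + 48)*(-25) = (6² + 48)*(-25) = (36 + 48)*(-25) = 84*(-25) = -2100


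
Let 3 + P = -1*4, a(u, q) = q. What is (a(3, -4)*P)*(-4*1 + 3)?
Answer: -28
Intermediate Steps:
P = -7 (P = -3 - 1*4 = -3 - 4 = -7)
(a(3, -4)*P)*(-4*1 + 3) = (-4*(-7))*(-4*1 + 3) = 28*(-4 + 3) = 28*(-1) = -28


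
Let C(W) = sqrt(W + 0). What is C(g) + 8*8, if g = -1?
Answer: 64 + I ≈ 64.0 + 1.0*I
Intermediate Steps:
C(W) = sqrt(W)
C(g) + 8*8 = sqrt(-1) + 8*8 = I + 64 = 64 + I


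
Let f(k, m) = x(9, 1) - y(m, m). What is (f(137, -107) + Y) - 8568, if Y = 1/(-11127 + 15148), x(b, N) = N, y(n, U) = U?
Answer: -34017659/4021 ≈ -8460.0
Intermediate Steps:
Y = 1/4021 ≈ 0.00024869
f(k, m) = 1 - m
(f(137, -107) + Y) - 8568 = ((1 - 1*(-107)) + 1/4021) - 8568 = ((1 + 107) + 1/4021) - 8568 = (108 + 1/4021) - 8568 = 434269/4021 - 8568 = -34017659/4021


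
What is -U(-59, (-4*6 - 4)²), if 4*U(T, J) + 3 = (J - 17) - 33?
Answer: -731/4 ≈ -182.75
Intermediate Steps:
U(T, J) = -53/4 + J/4 (U(T, J) = -¾ + ((J - 17) - 33)/4 = -¾ + ((-17 + J) - 33)/4 = -¾ + (-50 + J)/4 = -¾ + (-25/2 + J/4) = -53/4 + J/4)
-U(-59, (-4*6 - 4)²) = -(-53/4 + (-4*6 - 4)²/4) = -(-53/4 + (-24 - 4)²/4) = -(-53/4 + (¼)*(-28)²) = -(-53/4 + (¼)*784) = -(-53/4 + 196) = -1*731/4 = -731/4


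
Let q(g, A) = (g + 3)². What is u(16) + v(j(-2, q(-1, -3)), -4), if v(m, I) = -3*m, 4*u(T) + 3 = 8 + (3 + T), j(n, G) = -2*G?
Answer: 30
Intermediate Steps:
q(g, A) = (3 + g)²
u(T) = 2 + T/4 (u(T) = -¾ + (8 + (3 + T))/4 = -¾ + (11 + T)/4 = -¾ + (11/4 + T/4) = 2 + T/4)
u(16) + v(j(-2, q(-1, -3)), -4) = (2 + (¼)*16) - (-6)*(3 - 1)² = (2 + 4) - (-6)*2² = 6 - (-6)*4 = 6 - 3*(-8) = 6 + 24 = 30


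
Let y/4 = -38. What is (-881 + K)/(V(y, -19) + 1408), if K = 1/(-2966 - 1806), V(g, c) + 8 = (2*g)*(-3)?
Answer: -4204133/11032864 ≈ -0.38106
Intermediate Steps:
y = -152 (y = 4*(-38) = -152)
V(g, c) = -8 - 6*g (V(g, c) = -8 + (2*g)*(-3) = -8 - 6*g)
K = -1/4772 (K = 1/(-4772) = -1/4772 ≈ -0.00020956)
(-881 + K)/(V(y, -19) + 1408) = (-881 - 1/4772)/((-8 - 6*(-152)) + 1408) = -4204133/(4772*((-8 + 912) + 1408)) = -4204133/(4772*(904 + 1408)) = -4204133/4772/2312 = -4204133/4772*1/2312 = -4204133/11032864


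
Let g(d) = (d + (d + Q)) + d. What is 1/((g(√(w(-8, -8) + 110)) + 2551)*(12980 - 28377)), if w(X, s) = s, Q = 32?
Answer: -287/11412548943 + √102/34237646829 ≈ -2.4853e-8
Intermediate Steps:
g(d) = 32 + 3*d (g(d) = (d + (d + 32)) + d = (d + (32 + d)) + d = (32 + 2*d) + d = 32 + 3*d)
1/((g(√(w(-8, -8) + 110)) + 2551)*(12980 - 28377)) = 1/(((32 + 3*√(-8 + 110)) + 2551)*(12980 - 28377)) = 1/(((32 + 3*√102) + 2551)*(-15397)) = 1/((2583 + 3*√102)*(-15397)) = 1/(-39770451 - 46191*√102)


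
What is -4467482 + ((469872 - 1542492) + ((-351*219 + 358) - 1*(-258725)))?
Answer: -5357888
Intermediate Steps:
-4467482 + ((469872 - 1542492) + ((-351*219 + 358) - 1*(-258725))) = -4467482 + (-1072620 + ((-76869 + 358) + 258725)) = -4467482 + (-1072620 + (-76511 + 258725)) = -4467482 + (-1072620 + 182214) = -4467482 - 890406 = -5357888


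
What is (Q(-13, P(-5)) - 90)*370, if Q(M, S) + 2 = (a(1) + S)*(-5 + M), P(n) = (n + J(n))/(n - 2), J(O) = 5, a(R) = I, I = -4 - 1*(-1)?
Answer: -14060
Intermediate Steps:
I = -3 (I = -4 + 1 = -3)
a(R) = -3
P(n) = (5 + n)/(-2 + n) (P(n) = (n + 5)/(n - 2) = (5 + n)/(-2 + n))
Q(M, S) = -2 + (-5 + M)*(-3 + S) (Q(M, S) = -2 + (-3 + S)*(-5 + M) = -2 + (-5 + M)*(-3 + S))
(Q(-13, P(-5)) - 90)*370 = ((13 - 5*(5 - 5)/(-2 - 5) - 3*(-13) - 13*(5 - 5)/(-2 - 5)) - 90)*370 = ((13 - 5*0/(-7) + 39 - 13*0/(-7)) - 90)*370 = ((13 - (-5)*0/7 + 39 - (-13)*0/7) - 90)*370 = ((13 - 5*0 + 39 - 13*0) - 90)*370 = ((13 + 0 + 39 + 0) - 90)*370 = (52 - 90)*370 = -38*370 = -14060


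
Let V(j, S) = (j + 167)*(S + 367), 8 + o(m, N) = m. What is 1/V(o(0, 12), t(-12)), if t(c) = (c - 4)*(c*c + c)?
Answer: -1/277455 ≈ -3.6042e-6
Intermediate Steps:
o(m, N) = -8 + m
t(c) = (-4 + c)*(c + c²) (t(c) = (-4 + c)*(c² + c) = (-4 + c)*(c + c²))
V(j, S) = (167 + j)*(367 + S)
1/V(o(0, 12), t(-12)) = 1/(61289 + 167*(-12*(-4 + (-12)² - 3*(-12))) + 367*(-8 + 0) + (-12*(-4 + (-12)² - 3*(-12)))*(-8 + 0)) = 1/(61289 + 167*(-12*(-4 + 144 + 36)) + 367*(-8) - 12*(-4 + 144 + 36)*(-8)) = 1/(61289 + 167*(-12*176) - 2936 - 12*176*(-8)) = 1/(61289 + 167*(-2112) - 2936 - 2112*(-8)) = 1/(61289 - 352704 - 2936 + 16896) = 1/(-277455) = -1/277455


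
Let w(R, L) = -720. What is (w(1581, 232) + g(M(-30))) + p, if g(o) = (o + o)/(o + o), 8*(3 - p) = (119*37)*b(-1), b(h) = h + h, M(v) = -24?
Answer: 1539/4 ≈ 384.75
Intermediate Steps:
b(h) = 2*h
p = 4415/4 (p = 3 - 119*37*2*(-1)/8 = 3 - 4403*(-2)/8 = 3 - ⅛*(-8806) = 3 + 4403/4 = 4415/4 ≈ 1103.8)
g(o) = 1 (g(o) = (2*o)/((2*o)) = (2*o)*(1/(2*o)) = 1)
(w(1581, 232) + g(M(-30))) + p = (-720 + 1) + 4415/4 = -719 + 4415/4 = 1539/4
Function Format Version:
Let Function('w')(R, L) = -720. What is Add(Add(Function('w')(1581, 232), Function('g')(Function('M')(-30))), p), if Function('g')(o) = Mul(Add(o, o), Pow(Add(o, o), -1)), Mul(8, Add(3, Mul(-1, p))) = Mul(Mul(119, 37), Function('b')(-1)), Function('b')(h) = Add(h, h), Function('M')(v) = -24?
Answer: Rational(1539, 4) ≈ 384.75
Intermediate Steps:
Function('b')(h) = Mul(2, h)
p = Rational(4415, 4) (p = Add(3, Mul(Rational(-1, 8), Mul(Mul(119, 37), Mul(2, -1)))) = Add(3, Mul(Rational(-1, 8), Mul(4403, -2))) = Add(3, Mul(Rational(-1, 8), -8806)) = Add(3, Rational(4403, 4)) = Rational(4415, 4) ≈ 1103.8)
Function('g')(o) = 1 (Function('g')(o) = Mul(Mul(2, o), Pow(Mul(2, o), -1)) = Mul(Mul(2, o), Mul(Rational(1, 2), Pow(o, -1))) = 1)
Add(Add(Function('w')(1581, 232), Function('g')(Function('M')(-30))), p) = Add(Add(-720, 1), Rational(4415, 4)) = Add(-719, Rational(4415, 4)) = Rational(1539, 4)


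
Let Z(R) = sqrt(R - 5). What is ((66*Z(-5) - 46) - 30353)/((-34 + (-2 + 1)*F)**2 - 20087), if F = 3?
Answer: 30399/18718 - 33*I*sqrt(10)/9359 ≈ 1.6241 - 0.01115*I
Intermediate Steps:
Z(R) = sqrt(-5 + R)
((66*Z(-5) - 46) - 30353)/((-34 + (-2 + 1)*F)**2 - 20087) = ((66*sqrt(-5 - 5) - 46) - 30353)/((-34 + (-2 + 1)*3)**2 - 20087) = ((66*sqrt(-10) - 46) - 30353)/((-34 - 1*3)**2 - 20087) = ((66*(I*sqrt(10)) - 46) - 30353)/((-34 - 3)**2 - 20087) = ((66*I*sqrt(10) - 46) - 30353)/((-37)**2 - 20087) = ((-46 + 66*I*sqrt(10)) - 30353)/(1369 - 20087) = (-30399 + 66*I*sqrt(10))/(-18718) = (-30399 + 66*I*sqrt(10))*(-1/18718) = 30399/18718 - 33*I*sqrt(10)/9359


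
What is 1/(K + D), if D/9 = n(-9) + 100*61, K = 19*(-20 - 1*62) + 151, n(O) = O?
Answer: 1/53412 ≈ 1.8722e-5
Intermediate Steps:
K = -1407 (K = 19*(-20 - 62) + 151 = 19*(-82) + 151 = -1558 + 151 = -1407)
D = 54819 (D = 9*(-9 + 100*61) = 9*(-9 + 6100) = 9*6091 = 54819)
1/(K + D) = 1/(-1407 + 54819) = 1/53412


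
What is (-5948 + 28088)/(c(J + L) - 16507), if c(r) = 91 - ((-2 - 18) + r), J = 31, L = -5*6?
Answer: -22140/16397 ≈ -1.3502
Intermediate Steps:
L = -30
c(r) = 111 - r (c(r) = 91 - (-20 + r) = 91 + (20 - r) = 111 - r)
(-5948 + 28088)/(c(J + L) - 16507) = (-5948 + 28088)/((111 - (31 - 30)) - 16507) = 22140/((111 - 1*1) - 16507) = 22140/((111 - 1) - 16507) = 22140/(110 - 16507) = 22140/(-16397) = 22140*(-1/16397) = -22140/16397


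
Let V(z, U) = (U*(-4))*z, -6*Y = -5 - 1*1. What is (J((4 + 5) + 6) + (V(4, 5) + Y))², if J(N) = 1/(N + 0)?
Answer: 1401856/225 ≈ 6230.5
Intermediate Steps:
Y = 1 (Y = -(-5 - 1*1)/6 = -(-5 - 1)/6 = -⅙*(-6) = 1)
J(N) = 1/N
V(z, U) = -4*U*z (V(z, U) = (-4*U)*z = -4*U*z)
(J((4 + 5) + 6) + (V(4, 5) + Y))² = (1/((4 + 5) + 6) + (-4*5*4 + 1))² = (1/(9 + 6) + (-80 + 1))² = (1/15 - 79)² = (-1184/15)² = 1401856/225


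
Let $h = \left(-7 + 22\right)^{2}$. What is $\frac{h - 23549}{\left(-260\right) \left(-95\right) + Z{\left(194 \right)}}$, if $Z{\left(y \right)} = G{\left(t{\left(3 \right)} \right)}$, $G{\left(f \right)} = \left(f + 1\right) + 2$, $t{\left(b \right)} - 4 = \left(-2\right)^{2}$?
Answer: $- \frac{23324}{24711} \approx -0.94387$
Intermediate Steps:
$t{\left(b \right)} = 8$ ($t{\left(b \right)} = 4 + \left(-2\right)^{2} = 4 + 4 = 8$)
$h = 225$ ($h = 15^{2} = 225$)
$G{\left(f \right)} = 3 + f$ ($G{\left(f \right)} = \left(1 + f\right) + 2 = 3 + f$)
$Z{\left(y \right)} = 11$ ($Z{\left(y \right)} = 3 + 8 = 11$)
$\frac{h - 23549}{\left(-260\right) \left(-95\right) + Z{\left(194 \right)}} = \frac{225 - 23549}{\left(-260\right) \left(-95\right) + 11} = - \frac{23324}{24700 + 11} = - \frac{23324}{24711}$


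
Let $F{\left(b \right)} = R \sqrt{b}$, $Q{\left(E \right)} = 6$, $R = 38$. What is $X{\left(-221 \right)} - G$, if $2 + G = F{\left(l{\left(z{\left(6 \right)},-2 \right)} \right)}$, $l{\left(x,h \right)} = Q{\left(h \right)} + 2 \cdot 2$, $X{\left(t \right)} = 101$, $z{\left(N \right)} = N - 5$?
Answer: $103 - 38 \sqrt{10} \approx -17.167$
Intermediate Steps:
$z{\left(N \right)} = -5 + N$
$l{\left(x,h \right)} = 10$ ($l{\left(x,h \right)} = 6 + 2 \cdot 2 = 6 + 4 = 10$)
$F{\left(b \right)} = 38 \sqrt{b}$
$G = -2 + 38 \sqrt{10} \approx 118.17$
$X{\left(-221 \right)} - G = 101 - \left(-2 + 38 \sqrt{10}\right) = 101 + \left(2 - 38 \sqrt{10}\right) = 103 - 38 \sqrt{10}$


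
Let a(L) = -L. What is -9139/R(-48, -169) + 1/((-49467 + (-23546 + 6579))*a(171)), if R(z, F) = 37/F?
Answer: 474209413003/11360214 ≈ 41743.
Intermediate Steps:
-9139/R(-48, -169) + 1/((-49467 + (-23546 + 6579))*a(171)) = -9139/(37/(-169)) + 1/((-49467 + (-23546 + 6579))*((-1*171))) = -9139/(37*(-1/169)) + 1/(-49467 - 16967*(-171)) = -9139/(-37/169) - 1/171/(-66434) = -9139*(-169/37) - 1/66434*(-1/171) = 41743 + 1/11360214 = 474209413003/11360214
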